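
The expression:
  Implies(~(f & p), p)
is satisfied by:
  {p: True}


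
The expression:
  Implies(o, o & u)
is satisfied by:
  {u: True, o: False}
  {o: False, u: False}
  {o: True, u: True}


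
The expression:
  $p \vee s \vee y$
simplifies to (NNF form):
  $p \vee s \vee y$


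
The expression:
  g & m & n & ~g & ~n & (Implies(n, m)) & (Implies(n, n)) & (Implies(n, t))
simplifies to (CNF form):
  False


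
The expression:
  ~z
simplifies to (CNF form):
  ~z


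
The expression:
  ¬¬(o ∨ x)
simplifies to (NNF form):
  o ∨ x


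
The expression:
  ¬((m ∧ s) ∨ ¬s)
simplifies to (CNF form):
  s ∧ ¬m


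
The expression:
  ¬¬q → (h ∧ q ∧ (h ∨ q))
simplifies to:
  h ∨ ¬q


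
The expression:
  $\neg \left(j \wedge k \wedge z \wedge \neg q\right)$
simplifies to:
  $q \vee \neg j \vee \neg k \vee \neg z$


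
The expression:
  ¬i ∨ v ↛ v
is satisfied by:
  {i: False}


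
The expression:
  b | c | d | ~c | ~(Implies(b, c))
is always true.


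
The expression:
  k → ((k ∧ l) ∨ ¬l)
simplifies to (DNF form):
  True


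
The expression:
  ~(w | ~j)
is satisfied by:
  {j: True, w: False}


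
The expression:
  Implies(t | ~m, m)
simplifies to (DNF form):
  m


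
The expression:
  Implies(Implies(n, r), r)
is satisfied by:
  {r: True, n: True}
  {r: True, n: False}
  {n: True, r: False}


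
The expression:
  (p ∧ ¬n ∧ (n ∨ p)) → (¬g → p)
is always true.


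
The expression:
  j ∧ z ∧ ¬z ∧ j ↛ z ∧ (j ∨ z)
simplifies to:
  False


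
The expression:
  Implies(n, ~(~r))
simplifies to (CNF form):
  r | ~n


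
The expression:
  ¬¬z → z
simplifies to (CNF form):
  True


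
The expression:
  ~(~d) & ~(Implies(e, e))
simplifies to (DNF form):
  False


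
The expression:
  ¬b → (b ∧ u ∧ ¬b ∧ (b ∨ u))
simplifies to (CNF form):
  b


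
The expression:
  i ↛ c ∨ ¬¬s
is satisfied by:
  {i: True, s: True, c: False}
  {s: True, c: False, i: False}
  {i: True, s: True, c: True}
  {s: True, c: True, i: False}
  {i: True, c: False, s: False}


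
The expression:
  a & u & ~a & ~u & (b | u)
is never true.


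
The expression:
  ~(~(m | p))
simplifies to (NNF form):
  m | p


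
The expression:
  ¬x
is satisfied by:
  {x: False}


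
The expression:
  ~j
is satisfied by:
  {j: False}


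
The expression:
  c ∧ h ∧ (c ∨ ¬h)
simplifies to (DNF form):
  c ∧ h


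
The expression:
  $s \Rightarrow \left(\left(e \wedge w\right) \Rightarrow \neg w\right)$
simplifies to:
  $\neg e \vee \neg s \vee \neg w$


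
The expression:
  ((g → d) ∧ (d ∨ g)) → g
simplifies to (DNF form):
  g ∨ ¬d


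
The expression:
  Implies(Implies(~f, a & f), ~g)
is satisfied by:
  {g: False, f: False}
  {f: True, g: False}
  {g: True, f: False}


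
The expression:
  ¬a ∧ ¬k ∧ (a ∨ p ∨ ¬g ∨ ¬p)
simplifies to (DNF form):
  ¬a ∧ ¬k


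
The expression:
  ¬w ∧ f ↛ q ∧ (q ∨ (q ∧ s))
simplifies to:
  False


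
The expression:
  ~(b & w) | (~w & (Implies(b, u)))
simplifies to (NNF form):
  ~b | ~w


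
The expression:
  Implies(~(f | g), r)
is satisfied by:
  {r: True, g: True, f: True}
  {r: True, g: True, f: False}
  {r: True, f: True, g: False}
  {r: True, f: False, g: False}
  {g: True, f: True, r: False}
  {g: True, f: False, r: False}
  {f: True, g: False, r: False}


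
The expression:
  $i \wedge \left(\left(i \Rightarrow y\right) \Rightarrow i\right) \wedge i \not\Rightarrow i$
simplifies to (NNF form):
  $\text{False}$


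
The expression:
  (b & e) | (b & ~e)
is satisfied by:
  {b: True}


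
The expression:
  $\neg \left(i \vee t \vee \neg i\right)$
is never true.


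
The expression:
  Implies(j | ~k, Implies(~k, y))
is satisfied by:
  {y: True, k: True}
  {y: True, k: False}
  {k: True, y: False}


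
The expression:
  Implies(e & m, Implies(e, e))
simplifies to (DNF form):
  True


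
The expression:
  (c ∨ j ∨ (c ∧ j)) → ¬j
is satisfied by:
  {j: False}


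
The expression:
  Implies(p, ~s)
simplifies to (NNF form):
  ~p | ~s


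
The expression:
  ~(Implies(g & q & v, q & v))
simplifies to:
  False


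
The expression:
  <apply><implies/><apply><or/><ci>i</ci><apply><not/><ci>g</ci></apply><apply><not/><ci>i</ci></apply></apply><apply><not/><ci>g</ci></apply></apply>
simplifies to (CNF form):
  <apply><not/><ci>g</ci></apply>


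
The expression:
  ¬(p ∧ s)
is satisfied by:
  {s: False, p: False}
  {p: True, s: False}
  {s: True, p: False}


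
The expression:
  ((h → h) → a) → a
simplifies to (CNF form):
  True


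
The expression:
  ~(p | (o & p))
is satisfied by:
  {p: False}


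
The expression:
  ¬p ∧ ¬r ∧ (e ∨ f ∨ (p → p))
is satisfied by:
  {p: False, r: False}


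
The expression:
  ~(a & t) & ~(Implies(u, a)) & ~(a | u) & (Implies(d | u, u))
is never true.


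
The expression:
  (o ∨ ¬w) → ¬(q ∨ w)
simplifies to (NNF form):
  (w ∧ ¬o) ∨ (¬q ∧ ¬w)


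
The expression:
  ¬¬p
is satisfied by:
  {p: True}


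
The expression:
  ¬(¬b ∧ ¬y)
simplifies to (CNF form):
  b ∨ y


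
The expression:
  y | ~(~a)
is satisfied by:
  {a: True, y: True}
  {a: True, y: False}
  {y: True, a: False}


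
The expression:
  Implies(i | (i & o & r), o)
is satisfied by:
  {o: True, i: False}
  {i: False, o: False}
  {i: True, o: True}


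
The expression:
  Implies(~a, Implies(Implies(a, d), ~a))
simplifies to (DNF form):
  True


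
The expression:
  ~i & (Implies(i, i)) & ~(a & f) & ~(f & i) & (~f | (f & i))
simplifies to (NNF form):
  ~f & ~i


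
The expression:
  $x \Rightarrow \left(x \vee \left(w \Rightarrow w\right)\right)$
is always true.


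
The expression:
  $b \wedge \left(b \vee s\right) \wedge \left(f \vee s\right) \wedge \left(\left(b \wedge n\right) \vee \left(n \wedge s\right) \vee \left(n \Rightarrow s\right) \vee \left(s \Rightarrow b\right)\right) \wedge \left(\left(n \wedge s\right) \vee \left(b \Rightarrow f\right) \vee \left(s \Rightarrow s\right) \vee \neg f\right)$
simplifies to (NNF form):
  $b \wedge \left(f \vee s\right)$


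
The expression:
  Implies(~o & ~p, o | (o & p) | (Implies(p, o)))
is always true.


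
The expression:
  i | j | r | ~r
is always true.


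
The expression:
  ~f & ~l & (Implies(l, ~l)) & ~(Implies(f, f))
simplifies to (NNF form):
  False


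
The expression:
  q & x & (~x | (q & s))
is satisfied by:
  {s: True, x: True, q: True}


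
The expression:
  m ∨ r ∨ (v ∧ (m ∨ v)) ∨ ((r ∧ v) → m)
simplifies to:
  True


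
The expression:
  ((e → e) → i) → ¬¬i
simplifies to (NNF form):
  True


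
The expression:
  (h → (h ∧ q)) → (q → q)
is always true.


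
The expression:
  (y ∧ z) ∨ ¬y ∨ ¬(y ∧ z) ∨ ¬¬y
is always true.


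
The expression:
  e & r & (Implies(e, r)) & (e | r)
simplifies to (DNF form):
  e & r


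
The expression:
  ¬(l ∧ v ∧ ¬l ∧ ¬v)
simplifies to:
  True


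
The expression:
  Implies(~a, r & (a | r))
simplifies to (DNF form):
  a | r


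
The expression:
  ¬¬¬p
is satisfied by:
  {p: False}


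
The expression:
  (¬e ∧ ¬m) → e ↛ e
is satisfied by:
  {m: True, e: True}
  {m: True, e: False}
  {e: True, m: False}


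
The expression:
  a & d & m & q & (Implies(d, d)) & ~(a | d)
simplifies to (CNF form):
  False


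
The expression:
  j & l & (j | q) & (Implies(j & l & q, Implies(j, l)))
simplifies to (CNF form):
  j & l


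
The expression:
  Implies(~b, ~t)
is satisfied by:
  {b: True, t: False}
  {t: False, b: False}
  {t: True, b: True}


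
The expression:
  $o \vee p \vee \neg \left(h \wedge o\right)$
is always true.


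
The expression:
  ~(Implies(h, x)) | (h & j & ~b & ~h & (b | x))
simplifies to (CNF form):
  h & ~x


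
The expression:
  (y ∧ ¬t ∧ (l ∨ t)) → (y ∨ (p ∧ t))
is always true.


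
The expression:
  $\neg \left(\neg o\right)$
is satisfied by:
  {o: True}


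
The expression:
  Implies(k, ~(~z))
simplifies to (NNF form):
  z | ~k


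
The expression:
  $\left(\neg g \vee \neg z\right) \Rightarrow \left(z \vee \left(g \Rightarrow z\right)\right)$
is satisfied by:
  {z: True, g: False}
  {g: False, z: False}
  {g: True, z: True}


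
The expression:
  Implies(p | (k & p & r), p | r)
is always true.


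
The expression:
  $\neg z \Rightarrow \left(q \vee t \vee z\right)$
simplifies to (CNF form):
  $q \vee t \vee z$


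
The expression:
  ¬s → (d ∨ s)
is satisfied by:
  {d: True, s: True}
  {d: True, s: False}
  {s: True, d: False}


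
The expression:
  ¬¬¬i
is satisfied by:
  {i: False}


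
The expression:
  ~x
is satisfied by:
  {x: False}


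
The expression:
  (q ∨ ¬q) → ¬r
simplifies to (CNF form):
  ¬r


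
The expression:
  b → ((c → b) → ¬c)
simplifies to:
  ¬b ∨ ¬c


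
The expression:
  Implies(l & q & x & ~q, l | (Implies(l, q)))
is always true.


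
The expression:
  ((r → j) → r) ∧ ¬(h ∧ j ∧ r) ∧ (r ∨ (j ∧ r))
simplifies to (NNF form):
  r ∧ (¬h ∨ ¬j)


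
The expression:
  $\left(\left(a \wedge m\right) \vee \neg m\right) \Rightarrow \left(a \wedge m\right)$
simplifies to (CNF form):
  $m$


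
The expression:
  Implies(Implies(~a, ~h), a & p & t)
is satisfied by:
  {h: True, p: True, t: True, a: False}
  {h: True, p: True, t: False, a: False}
  {h: True, t: True, p: False, a: False}
  {h: True, t: False, p: False, a: False}
  {a: True, h: True, p: True, t: True}
  {a: True, p: True, t: True, h: False}


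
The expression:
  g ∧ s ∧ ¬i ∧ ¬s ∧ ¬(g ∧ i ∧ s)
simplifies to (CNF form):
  False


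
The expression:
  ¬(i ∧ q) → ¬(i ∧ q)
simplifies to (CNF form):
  True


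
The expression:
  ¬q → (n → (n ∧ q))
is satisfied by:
  {q: True, n: False}
  {n: False, q: False}
  {n: True, q: True}


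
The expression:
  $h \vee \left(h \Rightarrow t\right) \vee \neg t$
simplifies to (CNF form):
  $\text{True}$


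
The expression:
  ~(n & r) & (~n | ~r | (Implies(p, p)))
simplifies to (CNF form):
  ~n | ~r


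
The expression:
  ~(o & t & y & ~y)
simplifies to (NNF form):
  True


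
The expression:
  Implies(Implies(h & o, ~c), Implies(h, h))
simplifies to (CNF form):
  True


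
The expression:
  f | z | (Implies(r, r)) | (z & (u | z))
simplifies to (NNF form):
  True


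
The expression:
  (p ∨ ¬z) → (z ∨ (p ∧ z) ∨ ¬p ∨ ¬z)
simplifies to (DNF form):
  True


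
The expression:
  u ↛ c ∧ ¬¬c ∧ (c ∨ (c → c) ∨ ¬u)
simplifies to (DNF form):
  False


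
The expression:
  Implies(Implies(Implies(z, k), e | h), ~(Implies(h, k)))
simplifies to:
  (h | ~e) & (~h | ~k) & (h | k | ~z)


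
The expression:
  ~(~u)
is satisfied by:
  {u: True}


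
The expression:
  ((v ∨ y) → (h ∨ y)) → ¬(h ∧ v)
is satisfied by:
  {h: False, v: False}
  {v: True, h: False}
  {h: True, v: False}


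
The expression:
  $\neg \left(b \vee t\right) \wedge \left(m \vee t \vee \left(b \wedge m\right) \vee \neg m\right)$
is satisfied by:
  {t: False, b: False}


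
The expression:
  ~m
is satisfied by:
  {m: False}


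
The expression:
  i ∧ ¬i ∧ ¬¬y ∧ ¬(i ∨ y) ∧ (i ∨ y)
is never true.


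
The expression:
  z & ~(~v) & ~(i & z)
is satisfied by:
  {z: True, v: True, i: False}


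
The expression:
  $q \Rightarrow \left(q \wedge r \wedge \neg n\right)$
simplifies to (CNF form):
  $\left(r \vee \neg q\right) \wedge \left(\neg n \vee \neg q\right)$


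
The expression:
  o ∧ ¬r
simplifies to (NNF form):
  o ∧ ¬r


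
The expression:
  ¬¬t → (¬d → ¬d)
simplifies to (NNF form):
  True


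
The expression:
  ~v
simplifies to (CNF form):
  ~v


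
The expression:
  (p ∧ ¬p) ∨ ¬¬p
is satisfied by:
  {p: True}


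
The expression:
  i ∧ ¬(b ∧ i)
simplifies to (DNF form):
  i ∧ ¬b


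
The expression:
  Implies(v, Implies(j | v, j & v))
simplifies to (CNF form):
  j | ~v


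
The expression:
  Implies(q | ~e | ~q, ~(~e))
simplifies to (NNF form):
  e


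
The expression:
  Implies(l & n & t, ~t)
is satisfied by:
  {l: False, t: False, n: False}
  {n: True, l: False, t: False}
  {t: True, l: False, n: False}
  {n: True, t: True, l: False}
  {l: True, n: False, t: False}
  {n: True, l: True, t: False}
  {t: True, l: True, n: False}


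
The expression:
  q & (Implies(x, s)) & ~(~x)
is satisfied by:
  {s: True, x: True, q: True}


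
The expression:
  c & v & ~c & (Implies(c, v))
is never true.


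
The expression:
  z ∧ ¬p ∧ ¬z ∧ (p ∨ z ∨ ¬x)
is never true.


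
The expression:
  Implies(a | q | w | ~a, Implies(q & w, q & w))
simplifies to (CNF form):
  True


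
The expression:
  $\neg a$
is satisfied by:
  {a: False}


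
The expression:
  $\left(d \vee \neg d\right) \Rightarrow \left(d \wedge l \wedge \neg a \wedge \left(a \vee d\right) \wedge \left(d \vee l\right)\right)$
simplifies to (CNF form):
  $d \wedge l \wedge \neg a$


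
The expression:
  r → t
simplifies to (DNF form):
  t ∨ ¬r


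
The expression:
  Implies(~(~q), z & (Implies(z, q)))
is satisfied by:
  {z: True, q: False}
  {q: False, z: False}
  {q: True, z: True}


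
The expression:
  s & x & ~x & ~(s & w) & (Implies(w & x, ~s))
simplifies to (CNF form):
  False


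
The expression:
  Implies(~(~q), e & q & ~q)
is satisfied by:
  {q: False}


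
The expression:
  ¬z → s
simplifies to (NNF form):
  s ∨ z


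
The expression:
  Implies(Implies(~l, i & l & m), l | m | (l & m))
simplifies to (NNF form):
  True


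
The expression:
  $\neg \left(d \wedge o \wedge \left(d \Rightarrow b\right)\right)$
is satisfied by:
  {o: False, d: False, b: False}
  {b: True, o: False, d: False}
  {d: True, o: False, b: False}
  {b: True, d: True, o: False}
  {o: True, b: False, d: False}
  {b: True, o: True, d: False}
  {d: True, o: True, b: False}


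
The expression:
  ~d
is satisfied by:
  {d: False}


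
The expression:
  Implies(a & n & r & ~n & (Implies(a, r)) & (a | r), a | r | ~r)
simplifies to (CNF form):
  True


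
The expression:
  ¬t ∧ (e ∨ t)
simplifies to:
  e ∧ ¬t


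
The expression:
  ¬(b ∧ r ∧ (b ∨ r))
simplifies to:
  ¬b ∨ ¬r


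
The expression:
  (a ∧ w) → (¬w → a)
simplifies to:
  True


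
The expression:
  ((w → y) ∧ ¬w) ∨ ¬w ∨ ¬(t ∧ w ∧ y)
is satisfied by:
  {w: False, t: False, y: False}
  {y: True, w: False, t: False}
  {t: True, w: False, y: False}
  {y: True, t: True, w: False}
  {w: True, y: False, t: False}
  {y: True, w: True, t: False}
  {t: True, w: True, y: False}


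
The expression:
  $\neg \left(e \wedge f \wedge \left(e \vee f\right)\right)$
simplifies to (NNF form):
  $\neg e \vee \neg f$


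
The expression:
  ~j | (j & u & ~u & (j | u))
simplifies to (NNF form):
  ~j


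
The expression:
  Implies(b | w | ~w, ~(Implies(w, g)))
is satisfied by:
  {w: True, g: False}


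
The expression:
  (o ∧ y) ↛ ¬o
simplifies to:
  o ∧ y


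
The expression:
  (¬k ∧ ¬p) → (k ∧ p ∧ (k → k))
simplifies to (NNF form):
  k ∨ p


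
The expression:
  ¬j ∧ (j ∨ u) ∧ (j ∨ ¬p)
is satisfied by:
  {u: True, p: False, j: False}


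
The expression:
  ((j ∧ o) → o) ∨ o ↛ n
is always true.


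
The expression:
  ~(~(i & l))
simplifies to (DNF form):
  i & l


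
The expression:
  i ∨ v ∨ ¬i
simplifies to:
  True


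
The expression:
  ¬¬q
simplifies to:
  q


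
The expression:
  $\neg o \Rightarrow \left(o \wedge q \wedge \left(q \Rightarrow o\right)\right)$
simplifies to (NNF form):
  $o$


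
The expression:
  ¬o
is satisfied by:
  {o: False}


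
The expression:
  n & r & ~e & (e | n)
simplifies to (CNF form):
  n & r & ~e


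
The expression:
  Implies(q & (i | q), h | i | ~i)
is always true.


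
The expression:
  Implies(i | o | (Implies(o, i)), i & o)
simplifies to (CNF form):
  i & o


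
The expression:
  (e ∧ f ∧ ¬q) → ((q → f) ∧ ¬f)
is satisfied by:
  {q: True, e: False, f: False}
  {e: False, f: False, q: False}
  {f: True, q: True, e: False}
  {f: True, e: False, q: False}
  {q: True, e: True, f: False}
  {e: True, q: False, f: False}
  {f: True, e: True, q: True}


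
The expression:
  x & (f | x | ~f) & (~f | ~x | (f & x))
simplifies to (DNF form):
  x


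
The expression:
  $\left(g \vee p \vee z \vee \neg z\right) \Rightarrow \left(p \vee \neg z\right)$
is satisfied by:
  {p: True, z: False}
  {z: False, p: False}
  {z: True, p: True}


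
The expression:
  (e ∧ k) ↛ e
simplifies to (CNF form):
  False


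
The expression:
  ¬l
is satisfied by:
  {l: False}


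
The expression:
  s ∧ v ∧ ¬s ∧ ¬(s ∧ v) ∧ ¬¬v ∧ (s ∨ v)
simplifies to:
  False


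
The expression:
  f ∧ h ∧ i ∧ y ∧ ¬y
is never true.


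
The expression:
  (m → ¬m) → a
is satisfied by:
  {a: True, m: True}
  {a: True, m: False}
  {m: True, a: False}


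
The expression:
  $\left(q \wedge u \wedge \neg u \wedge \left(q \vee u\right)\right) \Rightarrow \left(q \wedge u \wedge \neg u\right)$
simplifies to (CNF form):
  $\text{True}$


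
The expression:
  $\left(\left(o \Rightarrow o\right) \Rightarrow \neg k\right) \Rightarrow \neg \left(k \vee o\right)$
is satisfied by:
  {k: True, o: False}
  {o: False, k: False}
  {o: True, k: True}


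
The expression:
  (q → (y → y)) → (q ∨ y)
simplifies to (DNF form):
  q ∨ y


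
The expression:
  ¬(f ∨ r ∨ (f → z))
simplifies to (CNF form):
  False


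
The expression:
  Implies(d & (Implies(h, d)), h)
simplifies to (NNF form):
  h | ~d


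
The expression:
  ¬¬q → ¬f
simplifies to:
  ¬f ∨ ¬q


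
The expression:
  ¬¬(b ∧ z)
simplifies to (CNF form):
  b ∧ z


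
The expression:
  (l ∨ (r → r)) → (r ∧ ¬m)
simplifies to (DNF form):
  r ∧ ¬m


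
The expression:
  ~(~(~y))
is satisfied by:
  {y: False}


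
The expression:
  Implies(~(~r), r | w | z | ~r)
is always true.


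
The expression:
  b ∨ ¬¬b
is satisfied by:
  {b: True}


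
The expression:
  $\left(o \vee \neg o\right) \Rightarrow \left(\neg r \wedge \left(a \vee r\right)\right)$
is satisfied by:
  {a: True, r: False}


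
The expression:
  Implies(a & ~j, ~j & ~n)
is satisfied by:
  {j: True, n: False, a: False}
  {j: False, n: False, a: False}
  {a: True, j: True, n: False}
  {a: True, j: False, n: False}
  {n: True, j: True, a: False}
  {n: True, j: False, a: False}
  {n: True, a: True, j: True}


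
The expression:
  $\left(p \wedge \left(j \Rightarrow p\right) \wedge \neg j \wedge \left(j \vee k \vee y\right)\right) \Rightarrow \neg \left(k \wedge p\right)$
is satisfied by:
  {j: True, p: False, k: False}
  {p: False, k: False, j: False}
  {j: True, k: True, p: False}
  {k: True, p: False, j: False}
  {j: True, p: True, k: False}
  {p: True, j: False, k: False}
  {j: True, k: True, p: True}


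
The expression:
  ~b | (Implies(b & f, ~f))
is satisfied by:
  {b: False, f: False}
  {f: True, b: False}
  {b: True, f: False}


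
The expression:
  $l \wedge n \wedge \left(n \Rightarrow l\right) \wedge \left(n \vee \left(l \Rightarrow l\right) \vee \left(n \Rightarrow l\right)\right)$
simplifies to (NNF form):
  $l \wedge n$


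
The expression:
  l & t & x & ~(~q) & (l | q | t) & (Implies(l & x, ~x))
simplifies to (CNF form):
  False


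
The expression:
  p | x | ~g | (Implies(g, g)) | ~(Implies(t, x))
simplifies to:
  True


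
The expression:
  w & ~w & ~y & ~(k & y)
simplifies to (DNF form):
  False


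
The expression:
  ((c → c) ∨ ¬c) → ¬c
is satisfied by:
  {c: False}


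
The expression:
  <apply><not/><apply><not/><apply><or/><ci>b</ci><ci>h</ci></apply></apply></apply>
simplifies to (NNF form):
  <apply><or/><ci>b</ci><ci>h</ci></apply>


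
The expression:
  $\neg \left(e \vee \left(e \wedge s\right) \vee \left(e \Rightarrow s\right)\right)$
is never true.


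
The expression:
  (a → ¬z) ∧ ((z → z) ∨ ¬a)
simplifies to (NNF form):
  ¬a ∨ ¬z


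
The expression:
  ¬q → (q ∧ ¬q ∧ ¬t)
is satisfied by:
  {q: True}


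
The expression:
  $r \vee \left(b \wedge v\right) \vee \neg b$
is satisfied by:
  {r: True, v: True, b: False}
  {r: True, v: False, b: False}
  {v: True, r: False, b: False}
  {r: False, v: False, b: False}
  {r: True, b: True, v: True}
  {r: True, b: True, v: False}
  {b: True, v: True, r: False}


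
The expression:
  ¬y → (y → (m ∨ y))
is always true.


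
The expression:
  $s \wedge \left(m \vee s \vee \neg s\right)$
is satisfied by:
  {s: True}


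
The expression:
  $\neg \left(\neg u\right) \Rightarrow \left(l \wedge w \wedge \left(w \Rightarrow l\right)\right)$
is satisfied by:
  {w: True, l: True, u: False}
  {w: True, l: False, u: False}
  {l: True, w: False, u: False}
  {w: False, l: False, u: False}
  {w: True, u: True, l: True}


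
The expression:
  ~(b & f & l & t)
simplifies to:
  ~b | ~f | ~l | ~t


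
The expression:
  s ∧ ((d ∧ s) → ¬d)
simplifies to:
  s ∧ ¬d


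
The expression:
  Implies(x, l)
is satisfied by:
  {l: True, x: False}
  {x: False, l: False}
  {x: True, l: True}


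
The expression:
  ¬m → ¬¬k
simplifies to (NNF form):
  k ∨ m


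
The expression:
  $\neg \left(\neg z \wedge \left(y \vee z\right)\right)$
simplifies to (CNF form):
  $z \vee \neg y$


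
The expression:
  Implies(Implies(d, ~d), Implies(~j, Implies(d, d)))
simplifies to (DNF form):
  True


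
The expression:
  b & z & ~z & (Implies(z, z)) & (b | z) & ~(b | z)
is never true.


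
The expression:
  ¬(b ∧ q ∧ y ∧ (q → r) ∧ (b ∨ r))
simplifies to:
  ¬b ∨ ¬q ∨ ¬r ∨ ¬y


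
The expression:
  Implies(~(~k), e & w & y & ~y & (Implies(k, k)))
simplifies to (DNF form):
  ~k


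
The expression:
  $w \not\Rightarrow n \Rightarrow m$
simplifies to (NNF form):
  $m \vee n \vee \neg w$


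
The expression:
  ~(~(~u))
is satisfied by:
  {u: False}


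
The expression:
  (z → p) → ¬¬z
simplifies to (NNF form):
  z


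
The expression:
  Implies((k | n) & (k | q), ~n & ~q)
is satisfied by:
  {k: False, q: False, n: False}
  {n: True, k: False, q: False}
  {q: True, k: False, n: False}
  {k: True, n: False, q: False}


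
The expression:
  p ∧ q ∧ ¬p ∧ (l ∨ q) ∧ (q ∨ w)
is never true.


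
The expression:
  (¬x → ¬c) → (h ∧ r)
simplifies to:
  (c ∨ h) ∧ (c ∨ r) ∧ (h ∨ ¬x) ∧ (r ∨ ¬x)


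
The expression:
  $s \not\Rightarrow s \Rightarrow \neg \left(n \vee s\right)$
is always true.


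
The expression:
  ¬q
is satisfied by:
  {q: False}


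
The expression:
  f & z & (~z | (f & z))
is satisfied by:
  {z: True, f: True}


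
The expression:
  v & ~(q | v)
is never true.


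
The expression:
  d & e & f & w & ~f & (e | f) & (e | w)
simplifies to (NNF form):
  False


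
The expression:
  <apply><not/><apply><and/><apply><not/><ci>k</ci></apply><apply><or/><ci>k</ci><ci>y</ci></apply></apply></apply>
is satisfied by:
  {k: True, y: False}
  {y: False, k: False}
  {y: True, k: True}


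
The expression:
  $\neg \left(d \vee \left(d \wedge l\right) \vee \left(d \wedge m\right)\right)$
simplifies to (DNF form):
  $\neg d$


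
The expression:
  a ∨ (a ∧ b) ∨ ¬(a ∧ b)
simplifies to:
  True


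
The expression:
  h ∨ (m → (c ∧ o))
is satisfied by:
  {h: True, o: True, c: True, m: False}
  {h: True, o: True, c: False, m: False}
  {h: True, c: True, m: False, o: False}
  {h: True, c: False, m: False, o: False}
  {o: True, c: True, m: False, h: False}
  {o: True, c: False, m: False, h: False}
  {c: True, o: False, m: False, h: False}
  {c: False, o: False, m: False, h: False}
  {h: True, o: True, m: True, c: True}
  {h: True, o: True, m: True, c: False}
  {h: True, m: True, c: True, o: False}
  {h: True, m: True, c: False, o: False}
  {o: True, m: True, c: True, h: False}


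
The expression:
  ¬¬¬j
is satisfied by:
  {j: False}


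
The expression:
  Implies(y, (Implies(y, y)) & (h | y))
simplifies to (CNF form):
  True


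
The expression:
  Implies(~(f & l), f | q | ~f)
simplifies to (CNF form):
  True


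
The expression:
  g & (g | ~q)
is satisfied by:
  {g: True}


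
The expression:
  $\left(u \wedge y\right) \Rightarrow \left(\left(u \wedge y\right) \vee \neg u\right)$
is always true.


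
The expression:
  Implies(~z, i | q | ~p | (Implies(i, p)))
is always true.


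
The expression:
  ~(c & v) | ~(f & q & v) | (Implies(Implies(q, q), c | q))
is always true.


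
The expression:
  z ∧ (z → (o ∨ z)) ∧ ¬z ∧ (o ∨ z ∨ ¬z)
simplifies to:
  False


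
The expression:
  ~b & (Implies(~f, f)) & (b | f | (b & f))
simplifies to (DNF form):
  f & ~b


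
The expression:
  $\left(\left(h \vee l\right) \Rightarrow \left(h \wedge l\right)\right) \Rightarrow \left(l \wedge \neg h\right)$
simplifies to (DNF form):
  $\left(h \wedge \neg l\right) \vee \left(l \wedge \neg h\right)$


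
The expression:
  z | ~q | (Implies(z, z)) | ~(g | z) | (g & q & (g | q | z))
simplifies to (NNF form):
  True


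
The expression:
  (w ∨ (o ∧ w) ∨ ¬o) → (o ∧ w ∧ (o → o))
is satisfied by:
  {o: True}


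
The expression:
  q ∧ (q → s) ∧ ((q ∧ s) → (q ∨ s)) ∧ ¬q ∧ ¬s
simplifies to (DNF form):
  False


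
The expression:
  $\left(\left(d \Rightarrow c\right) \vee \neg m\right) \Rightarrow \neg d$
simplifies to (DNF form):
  $\left(m \wedge \neg c\right) \vee \neg d$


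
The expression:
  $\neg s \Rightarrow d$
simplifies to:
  $d \vee s$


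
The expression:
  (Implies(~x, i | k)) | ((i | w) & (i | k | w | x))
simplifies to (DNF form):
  i | k | w | x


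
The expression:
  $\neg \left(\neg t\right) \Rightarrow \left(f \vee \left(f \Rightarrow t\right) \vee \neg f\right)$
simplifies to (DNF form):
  $\text{True}$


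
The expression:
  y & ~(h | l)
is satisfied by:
  {y: True, h: False, l: False}


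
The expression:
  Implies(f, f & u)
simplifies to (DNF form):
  u | ~f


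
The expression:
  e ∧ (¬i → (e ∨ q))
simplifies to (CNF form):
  e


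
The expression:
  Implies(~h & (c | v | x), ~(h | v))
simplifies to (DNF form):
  h | ~v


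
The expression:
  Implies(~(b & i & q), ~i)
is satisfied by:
  {b: True, q: True, i: False}
  {b: True, q: False, i: False}
  {q: True, b: False, i: False}
  {b: False, q: False, i: False}
  {i: True, b: True, q: True}


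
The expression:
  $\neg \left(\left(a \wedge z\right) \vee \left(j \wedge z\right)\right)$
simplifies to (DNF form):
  $\left(\neg a \wedge \neg j\right) \vee \neg z$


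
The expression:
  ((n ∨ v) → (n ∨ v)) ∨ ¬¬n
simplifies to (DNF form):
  True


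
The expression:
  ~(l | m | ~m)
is never true.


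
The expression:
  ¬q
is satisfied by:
  {q: False}


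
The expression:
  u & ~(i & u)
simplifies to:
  u & ~i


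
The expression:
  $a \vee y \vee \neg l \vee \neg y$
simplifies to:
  $\text{True}$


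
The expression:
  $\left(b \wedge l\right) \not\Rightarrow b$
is never true.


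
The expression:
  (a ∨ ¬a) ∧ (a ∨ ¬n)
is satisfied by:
  {a: True, n: False}
  {n: False, a: False}
  {n: True, a: True}


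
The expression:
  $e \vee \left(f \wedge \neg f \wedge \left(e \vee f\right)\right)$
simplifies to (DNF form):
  $e$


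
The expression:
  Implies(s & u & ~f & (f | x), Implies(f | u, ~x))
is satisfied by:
  {f: True, s: False, u: False, x: False}
  {x: False, s: False, f: False, u: False}
  {x: True, f: True, s: False, u: False}
  {x: True, s: False, f: False, u: False}
  {u: True, f: True, x: False, s: False}
  {u: True, x: False, s: False, f: False}
  {u: True, x: True, f: True, s: False}
  {u: True, x: True, s: False, f: False}
  {f: True, s: True, u: False, x: False}
  {s: True, u: False, f: False, x: False}
  {x: True, s: True, f: True, u: False}
  {x: True, s: True, u: False, f: False}
  {f: True, s: True, u: True, x: False}
  {s: True, u: True, x: False, f: False}
  {x: True, s: True, u: True, f: True}


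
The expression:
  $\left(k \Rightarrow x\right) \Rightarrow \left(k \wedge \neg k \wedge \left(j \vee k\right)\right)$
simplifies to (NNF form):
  $k \wedge \neg x$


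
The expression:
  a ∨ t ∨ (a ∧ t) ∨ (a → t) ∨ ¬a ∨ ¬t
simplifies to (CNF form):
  True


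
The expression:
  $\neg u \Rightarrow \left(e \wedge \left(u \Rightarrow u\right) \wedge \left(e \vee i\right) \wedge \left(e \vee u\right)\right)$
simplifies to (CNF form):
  $e \vee u$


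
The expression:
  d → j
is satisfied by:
  {j: True, d: False}
  {d: False, j: False}
  {d: True, j: True}


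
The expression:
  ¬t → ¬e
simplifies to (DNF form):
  t ∨ ¬e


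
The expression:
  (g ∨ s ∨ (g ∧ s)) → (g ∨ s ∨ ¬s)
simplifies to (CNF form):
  True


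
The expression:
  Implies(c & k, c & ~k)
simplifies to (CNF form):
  ~c | ~k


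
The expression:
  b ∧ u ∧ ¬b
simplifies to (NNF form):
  False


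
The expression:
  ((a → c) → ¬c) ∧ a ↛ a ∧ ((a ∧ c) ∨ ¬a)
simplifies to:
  False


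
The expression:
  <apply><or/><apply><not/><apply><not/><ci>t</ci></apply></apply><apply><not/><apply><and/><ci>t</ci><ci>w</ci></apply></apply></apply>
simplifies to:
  <true/>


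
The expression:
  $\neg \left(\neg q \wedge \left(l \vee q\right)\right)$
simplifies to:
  $q \vee \neg l$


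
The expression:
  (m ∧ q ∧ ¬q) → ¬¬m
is always true.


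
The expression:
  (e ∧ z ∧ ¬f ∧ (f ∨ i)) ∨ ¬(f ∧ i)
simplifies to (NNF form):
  ¬f ∨ ¬i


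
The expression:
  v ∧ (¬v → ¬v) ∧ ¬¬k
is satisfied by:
  {k: True, v: True}


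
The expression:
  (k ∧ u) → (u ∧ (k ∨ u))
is always true.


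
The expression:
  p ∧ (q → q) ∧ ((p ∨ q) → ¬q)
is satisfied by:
  {p: True, q: False}


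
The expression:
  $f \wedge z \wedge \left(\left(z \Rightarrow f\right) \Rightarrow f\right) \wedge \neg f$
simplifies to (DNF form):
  $\text{False}$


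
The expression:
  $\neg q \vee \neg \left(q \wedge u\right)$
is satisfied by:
  {u: False, q: False}
  {q: True, u: False}
  {u: True, q: False}


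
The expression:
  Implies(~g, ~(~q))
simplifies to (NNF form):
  g | q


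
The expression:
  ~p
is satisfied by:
  {p: False}


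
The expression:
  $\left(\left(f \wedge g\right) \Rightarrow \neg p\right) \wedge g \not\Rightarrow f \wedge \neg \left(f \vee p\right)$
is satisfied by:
  {g: True, p: False, f: False}


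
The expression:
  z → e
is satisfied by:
  {e: True, z: False}
  {z: False, e: False}
  {z: True, e: True}


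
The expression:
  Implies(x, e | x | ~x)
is always true.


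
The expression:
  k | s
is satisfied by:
  {k: True, s: True}
  {k: True, s: False}
  {s: True, k: False}


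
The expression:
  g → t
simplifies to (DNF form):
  t ∨ ¬g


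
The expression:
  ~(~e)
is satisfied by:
  {e: True}


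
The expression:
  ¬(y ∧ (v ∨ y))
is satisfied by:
  {y: False}


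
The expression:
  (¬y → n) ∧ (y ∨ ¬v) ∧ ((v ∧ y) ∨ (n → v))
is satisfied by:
  {v: True, y: True, n: False}
  {y: True, n: False, v: False}
  {n: True, v: True, y: True}


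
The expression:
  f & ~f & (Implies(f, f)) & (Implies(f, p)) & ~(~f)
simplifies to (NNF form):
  False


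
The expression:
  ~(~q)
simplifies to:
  q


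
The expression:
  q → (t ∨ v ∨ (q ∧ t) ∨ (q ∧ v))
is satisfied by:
  {t: True, v: True, q: False}
  {t: True, v: False, q: False}
  {v: True, t: False, q: False}
  {t: False, v: False, q: False}
  {q: True, t: True, v: True}
  {q: True, t: True, v: False}
  {q: True, v: True, t: False}


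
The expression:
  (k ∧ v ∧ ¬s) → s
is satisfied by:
  {s: True, k: False, v: False}
  {k: False, v: False, s: False}
  {v: True, s: True, k: False}
  {v: True, k: False, s: False}
  {s: True, k: True, v: False}
  {k: True, s: False, v: False}
  {v: True, k: True, s: True}


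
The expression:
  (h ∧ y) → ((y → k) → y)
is always true.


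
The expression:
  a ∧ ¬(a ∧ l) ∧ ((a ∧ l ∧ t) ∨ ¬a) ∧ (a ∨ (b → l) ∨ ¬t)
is never true.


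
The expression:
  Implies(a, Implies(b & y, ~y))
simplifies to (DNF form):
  ~a | ~b | ~y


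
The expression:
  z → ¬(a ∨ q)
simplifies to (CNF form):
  (¬a ∨ ¬z) ∧ (¬q ∨ ¬z)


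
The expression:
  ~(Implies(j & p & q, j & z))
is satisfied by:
  {p: True, j: True, q: True, z: False}


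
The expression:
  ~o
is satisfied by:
  {o: False}


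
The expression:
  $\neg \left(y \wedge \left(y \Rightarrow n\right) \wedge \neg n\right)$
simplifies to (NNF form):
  $\text{True}$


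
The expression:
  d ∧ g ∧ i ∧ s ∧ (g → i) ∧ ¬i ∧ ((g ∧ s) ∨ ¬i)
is never true.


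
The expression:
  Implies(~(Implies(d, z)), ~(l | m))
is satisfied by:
  {z: True, m: False, l: False, d: False}
  {z: True, l: True, m: False, d: False}
  {z: True, m: True, l: False, d: False}
  {z: True, l: True, m: True, d: False}
  {z: False, m: False, l: False, d: False}
  {l: True, z: False, m: False, d: False}
  {m: True, z: False, l: False, d: False}
  {l: True, m: True, z: False, d: False}
  {d: True, z: True, m: False, l: False}
  {d: True, l: True, z: True, m: False}
  {d: True, z: True, m: True, l: False}
  {d: True, l: True, z: True, m: True}
  {d: True, z: False, m: False, l: False}


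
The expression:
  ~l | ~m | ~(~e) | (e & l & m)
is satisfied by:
  {e: True, l: False, m: False}
  {l: False, m: False, e: False}
  {e: True, m: True, l: False}
  {m: True, l: False, e: False}
  {e: True, l: True, m: False}
  {l: True, e: False, m: False}
  {e: True, m: True, l: True}


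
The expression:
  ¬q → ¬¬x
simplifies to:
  q ∨ x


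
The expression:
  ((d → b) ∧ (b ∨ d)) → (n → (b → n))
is always true.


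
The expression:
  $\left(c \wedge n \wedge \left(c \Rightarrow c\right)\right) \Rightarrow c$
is always true.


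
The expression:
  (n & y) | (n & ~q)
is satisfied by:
  {y: True, n: True, q: False}
  {n: True, q: False, y: False}
  {y: True, q: True, n: True}


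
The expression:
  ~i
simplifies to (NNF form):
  ~i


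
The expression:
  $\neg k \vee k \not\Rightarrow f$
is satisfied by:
  {k: False, f: False}
  {f: True, k: False}
  {k: True, f: False}


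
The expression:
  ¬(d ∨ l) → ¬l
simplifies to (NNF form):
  True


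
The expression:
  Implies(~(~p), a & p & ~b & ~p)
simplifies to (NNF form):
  ~p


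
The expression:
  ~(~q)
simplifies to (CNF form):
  q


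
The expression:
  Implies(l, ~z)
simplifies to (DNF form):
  ~l | ~z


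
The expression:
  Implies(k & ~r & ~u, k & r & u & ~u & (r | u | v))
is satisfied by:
  {r: True, u: True, k: False}
  {r: True, k: False, u: False}
  {u: True, k: False, r: False}
  {u: False, k: False, r: False}
  {r: True, u: True, k: True}
  {r: True, k: True, u: False}
  {u: True, k: True, r: False}


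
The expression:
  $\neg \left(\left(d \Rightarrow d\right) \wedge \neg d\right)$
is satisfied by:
  {d: True}


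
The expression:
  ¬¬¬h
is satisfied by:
  {h: False}


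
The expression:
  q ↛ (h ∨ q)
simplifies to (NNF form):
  False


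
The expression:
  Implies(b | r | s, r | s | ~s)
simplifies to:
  True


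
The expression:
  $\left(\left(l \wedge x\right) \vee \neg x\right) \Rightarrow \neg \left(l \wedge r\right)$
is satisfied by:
  {l: False, r: False}
  {r: True, l: False}
  {l: True, r: False}


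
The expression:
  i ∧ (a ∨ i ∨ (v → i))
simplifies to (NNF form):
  i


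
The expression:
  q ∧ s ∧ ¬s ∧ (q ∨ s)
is never true.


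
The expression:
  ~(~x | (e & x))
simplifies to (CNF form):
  x & ~e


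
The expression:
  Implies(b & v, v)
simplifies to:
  True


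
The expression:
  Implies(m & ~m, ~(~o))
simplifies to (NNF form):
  True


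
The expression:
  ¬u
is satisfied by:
  {u: False}


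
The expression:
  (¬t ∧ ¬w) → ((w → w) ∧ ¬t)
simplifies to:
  True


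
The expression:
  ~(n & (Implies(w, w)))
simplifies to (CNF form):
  ~n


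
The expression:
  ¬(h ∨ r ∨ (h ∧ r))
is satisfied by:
  {r: False, h: False}


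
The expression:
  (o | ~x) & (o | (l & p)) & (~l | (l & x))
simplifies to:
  o & (x | ~l)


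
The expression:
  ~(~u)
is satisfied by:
  {u: True}


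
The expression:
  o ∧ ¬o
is never true.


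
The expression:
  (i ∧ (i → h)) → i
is always true.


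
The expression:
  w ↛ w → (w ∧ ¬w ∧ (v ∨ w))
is always true.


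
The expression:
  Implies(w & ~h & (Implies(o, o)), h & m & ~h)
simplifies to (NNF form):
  h | ~w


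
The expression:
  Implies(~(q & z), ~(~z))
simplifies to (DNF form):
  z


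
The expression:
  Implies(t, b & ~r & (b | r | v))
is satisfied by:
  {b: True, r: False, t: False}
  {r: False, t: False, b: False}
  {b: True, r: True, t: False}
  {r: True, b: False, t: False}
  {t: True, b: True, r: False}


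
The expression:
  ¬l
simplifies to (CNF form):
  ¬l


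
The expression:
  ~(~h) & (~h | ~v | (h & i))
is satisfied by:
  {h: True, i: True, v: False}
  {h: True, v: False, i: False}
  {h: True, i: True, v: True}


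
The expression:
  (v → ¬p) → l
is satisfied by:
  {l: True, p: True, v: True}
  {l: True, p: True, v: False}
  {l: True, v: True, p: False}
  {l: True, v: False, p: False}
  {p: True, v: True, l: False}


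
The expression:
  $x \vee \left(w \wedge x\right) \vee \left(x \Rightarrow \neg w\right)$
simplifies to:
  $\text{True}$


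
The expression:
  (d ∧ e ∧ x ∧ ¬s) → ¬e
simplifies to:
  s ∨ ¬d ∨ ¬e ∨ ¬x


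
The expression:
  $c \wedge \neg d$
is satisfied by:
  {c: True, d: False}
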